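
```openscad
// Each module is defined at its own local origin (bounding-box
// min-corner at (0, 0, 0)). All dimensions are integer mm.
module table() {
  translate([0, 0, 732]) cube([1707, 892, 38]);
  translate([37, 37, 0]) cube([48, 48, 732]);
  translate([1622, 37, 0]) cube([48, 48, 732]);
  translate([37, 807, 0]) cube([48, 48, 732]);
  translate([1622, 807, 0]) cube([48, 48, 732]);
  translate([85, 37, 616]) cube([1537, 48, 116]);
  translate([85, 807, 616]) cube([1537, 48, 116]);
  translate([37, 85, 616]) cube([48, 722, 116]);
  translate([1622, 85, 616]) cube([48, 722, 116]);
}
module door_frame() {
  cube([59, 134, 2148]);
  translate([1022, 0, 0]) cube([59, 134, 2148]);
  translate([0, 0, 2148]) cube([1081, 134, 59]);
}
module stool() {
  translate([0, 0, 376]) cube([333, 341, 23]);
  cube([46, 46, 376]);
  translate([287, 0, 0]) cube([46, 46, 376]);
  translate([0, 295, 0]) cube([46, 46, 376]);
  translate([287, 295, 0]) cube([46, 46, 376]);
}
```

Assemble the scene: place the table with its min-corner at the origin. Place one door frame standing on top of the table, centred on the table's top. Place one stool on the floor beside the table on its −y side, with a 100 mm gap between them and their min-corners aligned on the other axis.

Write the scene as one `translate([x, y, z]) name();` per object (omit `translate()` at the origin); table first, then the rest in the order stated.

table();
translate([313, 379, 770]) door_frame();
translate([0, -441, 0]) stool();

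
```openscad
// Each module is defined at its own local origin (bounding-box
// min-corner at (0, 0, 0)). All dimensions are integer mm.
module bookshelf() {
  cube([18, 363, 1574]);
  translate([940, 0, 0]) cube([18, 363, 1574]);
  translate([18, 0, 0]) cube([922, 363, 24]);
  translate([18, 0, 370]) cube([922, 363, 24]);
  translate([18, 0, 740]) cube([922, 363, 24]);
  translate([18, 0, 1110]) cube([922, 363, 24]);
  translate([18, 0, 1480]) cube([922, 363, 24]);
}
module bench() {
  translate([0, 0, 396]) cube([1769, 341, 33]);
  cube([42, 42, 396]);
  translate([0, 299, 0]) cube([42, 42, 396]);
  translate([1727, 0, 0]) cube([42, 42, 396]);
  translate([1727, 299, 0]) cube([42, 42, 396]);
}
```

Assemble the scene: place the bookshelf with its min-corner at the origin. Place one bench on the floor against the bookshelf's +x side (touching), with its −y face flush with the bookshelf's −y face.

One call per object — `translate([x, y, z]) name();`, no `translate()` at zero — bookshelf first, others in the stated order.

bookshelf();
translate([958, 0, 0]) bench();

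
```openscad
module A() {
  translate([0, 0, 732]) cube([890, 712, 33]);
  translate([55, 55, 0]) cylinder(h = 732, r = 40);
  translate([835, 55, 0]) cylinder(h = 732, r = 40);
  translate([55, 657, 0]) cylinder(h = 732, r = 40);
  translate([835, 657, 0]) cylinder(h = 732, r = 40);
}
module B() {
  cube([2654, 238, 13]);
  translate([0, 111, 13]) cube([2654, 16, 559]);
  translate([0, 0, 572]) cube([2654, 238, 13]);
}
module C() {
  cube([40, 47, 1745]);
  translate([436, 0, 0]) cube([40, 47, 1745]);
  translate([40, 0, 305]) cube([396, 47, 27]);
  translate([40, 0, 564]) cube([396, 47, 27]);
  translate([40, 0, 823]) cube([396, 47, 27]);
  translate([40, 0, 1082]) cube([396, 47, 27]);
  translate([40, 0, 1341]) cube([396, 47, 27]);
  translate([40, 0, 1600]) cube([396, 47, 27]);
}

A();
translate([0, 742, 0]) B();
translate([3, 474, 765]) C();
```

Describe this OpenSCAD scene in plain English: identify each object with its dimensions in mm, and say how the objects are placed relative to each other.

A is a table: top 890 mm (x) × 712 mm (y), 33 mm thick, upper face at z = 765 mm, on four round legs of 80 mm diameter, each leg's bounding box inset 15 mm from the nearest pair of top edges, running from z = 0 to the bottom of the top.

B is an I-beam lying along x, 2654 mm long. Overall section height 585 mm. Two flanges 238 mm wide (y) and 13 mm thick, one on the floor and one at the top; a web 16 mm thick runs between them, centred on the flange width.

C is a straight ladder. Two 40×47 mm vertical rails, 1745 mm tall, stand 476 mm apart (outside-to-outside) with their front faces coplanar on the −y side. 6 rungs, each 47 mm deep and 27 mm tall, span between the inner faces of the rails, front faces flush with the rails. The lowest rung's underside is at z = 305 mm and rungs are spaced 259 mm apart (underside to underside).

The I-beam is on the floor beside the table on its +y side. The ladder is on top of the table.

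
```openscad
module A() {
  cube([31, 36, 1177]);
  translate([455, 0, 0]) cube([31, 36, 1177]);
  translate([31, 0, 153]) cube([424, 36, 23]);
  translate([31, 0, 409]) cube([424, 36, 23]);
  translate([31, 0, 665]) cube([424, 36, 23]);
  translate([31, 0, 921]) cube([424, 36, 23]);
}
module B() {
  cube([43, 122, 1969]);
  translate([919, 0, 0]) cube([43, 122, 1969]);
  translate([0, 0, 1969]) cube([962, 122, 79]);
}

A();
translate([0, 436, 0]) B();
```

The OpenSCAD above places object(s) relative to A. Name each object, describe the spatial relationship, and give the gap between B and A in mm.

The door frame's nearest face is 400 mm from the ladder's +y face.

A is a ladder. B is a door frame. The door frame is on the floor beside the ladder on its +y side. The gap between the door frame and the ladder is 400 mm.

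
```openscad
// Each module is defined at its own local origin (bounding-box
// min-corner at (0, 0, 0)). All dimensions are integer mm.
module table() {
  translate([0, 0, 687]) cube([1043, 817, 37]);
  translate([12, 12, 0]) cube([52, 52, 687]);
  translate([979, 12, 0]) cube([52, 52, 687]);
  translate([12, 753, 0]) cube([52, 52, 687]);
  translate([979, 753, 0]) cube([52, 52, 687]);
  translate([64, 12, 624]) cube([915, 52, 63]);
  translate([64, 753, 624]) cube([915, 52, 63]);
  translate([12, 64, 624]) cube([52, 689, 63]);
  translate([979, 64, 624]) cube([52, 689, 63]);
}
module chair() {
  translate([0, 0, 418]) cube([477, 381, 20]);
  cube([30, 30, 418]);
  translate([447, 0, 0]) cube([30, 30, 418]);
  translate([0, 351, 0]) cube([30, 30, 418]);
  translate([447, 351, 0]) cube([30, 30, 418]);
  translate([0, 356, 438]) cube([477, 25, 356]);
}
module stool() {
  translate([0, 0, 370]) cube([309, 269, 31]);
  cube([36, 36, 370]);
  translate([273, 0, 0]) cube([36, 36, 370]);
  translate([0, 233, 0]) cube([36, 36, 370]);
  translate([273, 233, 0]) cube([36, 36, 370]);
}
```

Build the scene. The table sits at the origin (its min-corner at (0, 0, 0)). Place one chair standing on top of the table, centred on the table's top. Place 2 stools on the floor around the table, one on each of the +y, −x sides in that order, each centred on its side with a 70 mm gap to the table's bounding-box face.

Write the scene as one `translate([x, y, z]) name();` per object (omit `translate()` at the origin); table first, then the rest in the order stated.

table();
translate([283, 218, 724]) chair();
translate([367, 887, 0]) stool();
translate([-379, 274, 0]) stool();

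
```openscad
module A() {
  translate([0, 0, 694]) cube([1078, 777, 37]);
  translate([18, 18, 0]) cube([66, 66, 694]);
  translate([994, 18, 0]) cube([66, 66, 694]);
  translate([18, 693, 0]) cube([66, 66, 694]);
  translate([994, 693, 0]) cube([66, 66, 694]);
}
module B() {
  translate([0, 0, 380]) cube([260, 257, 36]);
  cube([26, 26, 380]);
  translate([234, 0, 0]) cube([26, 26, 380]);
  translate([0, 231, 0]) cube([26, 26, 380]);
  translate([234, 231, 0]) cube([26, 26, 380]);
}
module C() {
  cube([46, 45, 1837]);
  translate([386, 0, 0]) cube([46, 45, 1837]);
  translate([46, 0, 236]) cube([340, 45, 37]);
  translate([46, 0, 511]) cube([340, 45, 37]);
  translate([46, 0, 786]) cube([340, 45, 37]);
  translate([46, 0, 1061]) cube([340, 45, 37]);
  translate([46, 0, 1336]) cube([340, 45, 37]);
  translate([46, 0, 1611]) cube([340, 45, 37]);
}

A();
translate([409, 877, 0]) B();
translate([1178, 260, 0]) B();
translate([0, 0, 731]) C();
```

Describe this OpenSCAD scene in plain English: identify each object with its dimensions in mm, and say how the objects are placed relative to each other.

A is a table: top 1078 mm (x) × 777 mm (y), 37 mm thick, upper face at z = 731 mm, on four 66×66 mm square legs, each inset 18 mm from the nearest pair of top edges, running from z = 0 to the bottom of the top.

B is a four-legged stool. The seat is 260×257 mm, 36 mm thick, top at z = 416 mm. It stands on four square legs, each 26×26 mm in cross-section, from z = 0 to the seat underside, each flush with a corner of the seat.

C is a wooden ladder with two side rails of 46×45 mm section and 1837 mm height, set 432 mm apart overall. Between them run 6 rectangular rungs (45 mm deep, 37 mm thick), front faces flush with the rails' −y face. The bottom of the first rung is 236 mm above the floor and each subsequent rung is 275 mm higher than the one below.

Two stools sit around the table at the +y, +x sides. The ladder is on top of the table.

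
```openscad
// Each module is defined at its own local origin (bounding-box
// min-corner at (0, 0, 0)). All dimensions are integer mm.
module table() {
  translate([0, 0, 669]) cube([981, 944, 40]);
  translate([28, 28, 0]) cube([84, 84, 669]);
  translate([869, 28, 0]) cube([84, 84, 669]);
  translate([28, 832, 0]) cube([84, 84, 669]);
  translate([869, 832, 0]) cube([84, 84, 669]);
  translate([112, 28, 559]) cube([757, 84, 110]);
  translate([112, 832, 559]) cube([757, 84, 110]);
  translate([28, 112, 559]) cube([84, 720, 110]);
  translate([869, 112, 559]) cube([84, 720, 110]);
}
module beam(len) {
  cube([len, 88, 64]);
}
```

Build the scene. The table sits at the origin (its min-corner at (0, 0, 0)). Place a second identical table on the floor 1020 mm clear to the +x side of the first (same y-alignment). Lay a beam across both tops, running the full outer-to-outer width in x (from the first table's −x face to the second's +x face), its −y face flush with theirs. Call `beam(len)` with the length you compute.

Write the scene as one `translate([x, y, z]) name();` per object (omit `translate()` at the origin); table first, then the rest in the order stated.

table();
translate([2001, 0, 0]) table();
translate([0, 0, 709]) beam(2982);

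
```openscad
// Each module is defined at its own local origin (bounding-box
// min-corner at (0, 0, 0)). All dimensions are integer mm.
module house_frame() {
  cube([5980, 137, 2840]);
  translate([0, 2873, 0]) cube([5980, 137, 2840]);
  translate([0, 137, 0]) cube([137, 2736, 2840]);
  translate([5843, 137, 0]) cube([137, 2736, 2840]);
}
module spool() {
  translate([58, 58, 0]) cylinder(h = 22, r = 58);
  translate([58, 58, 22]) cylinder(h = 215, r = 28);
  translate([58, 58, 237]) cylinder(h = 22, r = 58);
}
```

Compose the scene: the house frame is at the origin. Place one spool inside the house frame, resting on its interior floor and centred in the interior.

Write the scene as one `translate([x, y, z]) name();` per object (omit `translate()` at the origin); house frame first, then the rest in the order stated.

house_frame();
translate([2932, 1447, 0]) spool();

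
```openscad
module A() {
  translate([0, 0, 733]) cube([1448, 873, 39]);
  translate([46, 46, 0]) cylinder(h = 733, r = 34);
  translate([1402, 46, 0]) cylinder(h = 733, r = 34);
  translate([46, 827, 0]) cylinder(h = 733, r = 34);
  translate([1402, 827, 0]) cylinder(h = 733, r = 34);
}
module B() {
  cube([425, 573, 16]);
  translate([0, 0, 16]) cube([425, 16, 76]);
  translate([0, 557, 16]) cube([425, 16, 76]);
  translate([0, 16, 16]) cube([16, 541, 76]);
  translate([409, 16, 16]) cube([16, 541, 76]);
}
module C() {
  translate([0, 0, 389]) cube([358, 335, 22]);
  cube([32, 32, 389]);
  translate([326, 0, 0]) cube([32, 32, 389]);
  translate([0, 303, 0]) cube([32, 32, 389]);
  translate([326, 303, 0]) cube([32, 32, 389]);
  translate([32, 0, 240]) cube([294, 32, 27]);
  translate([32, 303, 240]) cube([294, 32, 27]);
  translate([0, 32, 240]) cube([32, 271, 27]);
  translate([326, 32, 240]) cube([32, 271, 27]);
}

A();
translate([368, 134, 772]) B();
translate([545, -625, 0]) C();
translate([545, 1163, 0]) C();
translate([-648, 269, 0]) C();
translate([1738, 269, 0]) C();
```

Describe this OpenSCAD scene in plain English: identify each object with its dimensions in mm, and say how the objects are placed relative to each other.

A is a table with a 1448×873 mm rectangular top, 39 mm thick, top surface at z = 772 mm, supported by four round legs of 68 mm diameter, each leg's bounding box inset 12 mm from the nearest pair of top edges, running from the floor.

B is an open-topped rectangular box: outside dimensions 425×573×92 mm, with a uniform wall and base thickness of 16 mm. The base is a full 425×573 slab on the floor; four walls sit on top of the base. The front and back walls (the −y and +y sides) span the full width; the two side walls fit between them.

C is a four-legged stool. The seat is 358×335 mm, 22 mm thick, top at z = 411 mm. It stands on four square legs, each 32×32 mm in cross-section, from z = 0 to the seat underside, each flush with a corner of the seat. Four stretchers, 32 mm wide and 27 mm tall, connect adjacent legs with their undersides at z = 240 mm, each running between the inner faces of the legs it joins and aligned with the legs' outer faces on the other axis.

The open box is on top of the table. Four stools sit around the table at the −y, +y, −x, +x sides.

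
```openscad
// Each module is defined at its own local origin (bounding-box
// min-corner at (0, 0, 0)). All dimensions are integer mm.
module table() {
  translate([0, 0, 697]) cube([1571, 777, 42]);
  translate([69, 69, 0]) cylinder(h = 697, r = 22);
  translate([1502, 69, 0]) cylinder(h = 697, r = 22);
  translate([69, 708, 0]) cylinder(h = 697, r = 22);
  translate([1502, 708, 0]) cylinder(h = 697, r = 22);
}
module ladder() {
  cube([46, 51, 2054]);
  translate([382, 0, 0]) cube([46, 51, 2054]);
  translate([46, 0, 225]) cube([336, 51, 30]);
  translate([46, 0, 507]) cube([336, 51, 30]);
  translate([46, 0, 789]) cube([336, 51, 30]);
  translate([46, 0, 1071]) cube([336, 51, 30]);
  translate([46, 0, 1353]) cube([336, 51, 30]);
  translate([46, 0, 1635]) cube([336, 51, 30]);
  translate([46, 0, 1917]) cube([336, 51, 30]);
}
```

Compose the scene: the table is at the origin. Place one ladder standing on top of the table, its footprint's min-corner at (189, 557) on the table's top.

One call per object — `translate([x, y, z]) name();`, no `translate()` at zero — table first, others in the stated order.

table();
translate([189, 557, 739]) ladder();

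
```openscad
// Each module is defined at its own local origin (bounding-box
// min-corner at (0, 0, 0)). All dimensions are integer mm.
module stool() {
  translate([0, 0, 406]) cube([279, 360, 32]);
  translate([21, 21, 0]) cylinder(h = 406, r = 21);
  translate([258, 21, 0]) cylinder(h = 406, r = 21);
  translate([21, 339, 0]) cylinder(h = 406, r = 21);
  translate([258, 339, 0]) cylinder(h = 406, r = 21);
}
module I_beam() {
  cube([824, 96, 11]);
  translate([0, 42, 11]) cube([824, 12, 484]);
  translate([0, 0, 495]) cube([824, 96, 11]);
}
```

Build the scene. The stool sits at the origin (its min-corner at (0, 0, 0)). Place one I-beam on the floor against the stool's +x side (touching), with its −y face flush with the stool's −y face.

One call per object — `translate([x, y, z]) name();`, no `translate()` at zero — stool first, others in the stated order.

stool();
translate([279, 0, 0]) I_beam();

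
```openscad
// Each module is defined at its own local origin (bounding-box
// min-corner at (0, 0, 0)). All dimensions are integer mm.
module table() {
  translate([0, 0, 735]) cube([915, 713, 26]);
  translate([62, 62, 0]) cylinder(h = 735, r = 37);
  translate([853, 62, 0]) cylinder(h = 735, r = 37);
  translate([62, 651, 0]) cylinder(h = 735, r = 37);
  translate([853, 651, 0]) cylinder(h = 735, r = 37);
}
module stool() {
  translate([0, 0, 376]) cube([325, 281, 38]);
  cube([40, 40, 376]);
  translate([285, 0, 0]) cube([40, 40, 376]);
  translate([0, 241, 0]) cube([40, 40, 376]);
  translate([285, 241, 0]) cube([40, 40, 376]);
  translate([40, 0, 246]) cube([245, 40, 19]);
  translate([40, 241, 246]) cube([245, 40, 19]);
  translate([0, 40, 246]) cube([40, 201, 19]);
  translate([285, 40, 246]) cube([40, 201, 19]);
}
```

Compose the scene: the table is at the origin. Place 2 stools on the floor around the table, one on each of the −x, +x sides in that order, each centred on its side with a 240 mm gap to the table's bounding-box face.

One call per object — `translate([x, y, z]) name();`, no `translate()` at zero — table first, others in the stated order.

table();
translate([-565, 216, 0]) stool();
translate([1155, 216, 0]) stool();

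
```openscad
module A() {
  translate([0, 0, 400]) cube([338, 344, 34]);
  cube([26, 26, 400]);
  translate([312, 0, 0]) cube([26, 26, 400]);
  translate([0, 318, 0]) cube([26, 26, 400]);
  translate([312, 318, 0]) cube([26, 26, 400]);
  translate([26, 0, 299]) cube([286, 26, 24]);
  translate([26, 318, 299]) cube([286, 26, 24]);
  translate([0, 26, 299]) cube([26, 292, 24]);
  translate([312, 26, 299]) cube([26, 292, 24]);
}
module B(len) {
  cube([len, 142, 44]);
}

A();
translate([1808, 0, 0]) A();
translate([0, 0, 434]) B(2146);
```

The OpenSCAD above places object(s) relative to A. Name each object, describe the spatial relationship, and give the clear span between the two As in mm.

A is a stool. B is a beam. A beam spans the tops of two stools. The clear span between the two stools is 1470 mm.

Second stool starts at x = 1808; first ends at x = 338; clear span = 1808 − 338 = 1470 mm.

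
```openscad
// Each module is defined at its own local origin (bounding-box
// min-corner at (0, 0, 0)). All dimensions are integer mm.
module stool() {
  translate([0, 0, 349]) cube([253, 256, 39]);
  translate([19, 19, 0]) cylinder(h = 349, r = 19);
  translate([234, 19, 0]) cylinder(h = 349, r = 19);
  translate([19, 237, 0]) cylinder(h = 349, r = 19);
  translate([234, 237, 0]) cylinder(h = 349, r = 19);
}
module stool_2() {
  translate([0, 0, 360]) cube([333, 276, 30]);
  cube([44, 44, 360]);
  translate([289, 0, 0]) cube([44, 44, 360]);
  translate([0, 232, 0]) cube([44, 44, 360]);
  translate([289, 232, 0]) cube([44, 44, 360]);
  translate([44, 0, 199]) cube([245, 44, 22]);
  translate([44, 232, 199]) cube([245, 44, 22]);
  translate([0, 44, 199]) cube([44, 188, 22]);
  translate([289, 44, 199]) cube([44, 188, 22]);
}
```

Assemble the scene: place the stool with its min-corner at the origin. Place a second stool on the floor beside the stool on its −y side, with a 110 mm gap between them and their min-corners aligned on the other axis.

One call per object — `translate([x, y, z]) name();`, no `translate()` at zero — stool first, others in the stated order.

stool();
translate([0, -386, 0]) stool_2();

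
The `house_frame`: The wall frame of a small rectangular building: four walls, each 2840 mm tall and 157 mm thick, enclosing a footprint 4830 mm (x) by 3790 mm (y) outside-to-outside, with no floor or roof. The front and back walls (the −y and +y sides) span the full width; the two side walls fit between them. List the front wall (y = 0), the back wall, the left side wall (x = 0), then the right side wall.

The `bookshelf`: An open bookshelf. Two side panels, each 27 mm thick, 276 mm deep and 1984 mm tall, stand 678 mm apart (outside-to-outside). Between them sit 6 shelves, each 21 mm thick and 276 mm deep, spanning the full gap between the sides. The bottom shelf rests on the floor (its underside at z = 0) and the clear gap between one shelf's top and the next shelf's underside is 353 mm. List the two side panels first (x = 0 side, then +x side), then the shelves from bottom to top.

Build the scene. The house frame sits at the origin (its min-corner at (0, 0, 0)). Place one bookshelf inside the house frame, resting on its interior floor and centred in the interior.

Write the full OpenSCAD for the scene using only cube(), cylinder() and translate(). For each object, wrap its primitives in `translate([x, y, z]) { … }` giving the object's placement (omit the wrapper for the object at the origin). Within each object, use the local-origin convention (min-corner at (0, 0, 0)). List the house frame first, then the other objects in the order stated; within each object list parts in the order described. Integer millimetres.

cube([4830, 157, 2840]);
translate([0, 3633, 0]) cube([4830, 157, 2840]);
translate([0, 157, 0]) cube([157, 3476, 2840]);
translate([4673, 157, 0]) cube([157, 3476, 2840]);
translate([2076, 1757, 0]) {
  cube([27, 276, 1984]);
  translate([651, 0, 0]) cube([27, 276, 1984]);
  translate([27, 0, 0]) cube([624, 276, 21]);
  translate([27, 0, 374]) cube([624, 276, 21]);
  translate([27, 0, 748]) cube([624, 276, 21]);
  translate([27, 0, 1122]) cube([624, 276, 21]);
  translate([27, 0, 1496]) cube([624, 276, 21]);
  translate([27, 0, 1870]) cube([624, 276, 21]);
}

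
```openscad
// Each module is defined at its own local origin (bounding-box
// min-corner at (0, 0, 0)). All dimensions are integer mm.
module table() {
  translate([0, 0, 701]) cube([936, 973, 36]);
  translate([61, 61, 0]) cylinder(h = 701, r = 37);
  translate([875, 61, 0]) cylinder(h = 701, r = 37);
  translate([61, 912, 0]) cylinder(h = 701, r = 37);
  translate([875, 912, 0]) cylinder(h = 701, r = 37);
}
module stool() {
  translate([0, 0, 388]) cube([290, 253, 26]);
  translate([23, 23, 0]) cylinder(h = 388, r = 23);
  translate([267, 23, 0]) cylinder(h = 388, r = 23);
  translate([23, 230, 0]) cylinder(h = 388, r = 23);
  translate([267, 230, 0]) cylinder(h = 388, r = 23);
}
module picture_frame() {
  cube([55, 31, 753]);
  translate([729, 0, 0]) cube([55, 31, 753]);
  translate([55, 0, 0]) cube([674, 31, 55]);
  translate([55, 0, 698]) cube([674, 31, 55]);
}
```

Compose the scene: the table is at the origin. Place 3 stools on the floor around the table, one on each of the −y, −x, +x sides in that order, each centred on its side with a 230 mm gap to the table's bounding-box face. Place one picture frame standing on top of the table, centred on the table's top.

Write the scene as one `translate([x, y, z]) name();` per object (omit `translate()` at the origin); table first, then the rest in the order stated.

table();
translate([323, -483, 0]) stool();
translate([-520, 360, 0]) stool();
translate([1166, 360, 0]) stool();
translate([76, 471, 737]) picture_frame();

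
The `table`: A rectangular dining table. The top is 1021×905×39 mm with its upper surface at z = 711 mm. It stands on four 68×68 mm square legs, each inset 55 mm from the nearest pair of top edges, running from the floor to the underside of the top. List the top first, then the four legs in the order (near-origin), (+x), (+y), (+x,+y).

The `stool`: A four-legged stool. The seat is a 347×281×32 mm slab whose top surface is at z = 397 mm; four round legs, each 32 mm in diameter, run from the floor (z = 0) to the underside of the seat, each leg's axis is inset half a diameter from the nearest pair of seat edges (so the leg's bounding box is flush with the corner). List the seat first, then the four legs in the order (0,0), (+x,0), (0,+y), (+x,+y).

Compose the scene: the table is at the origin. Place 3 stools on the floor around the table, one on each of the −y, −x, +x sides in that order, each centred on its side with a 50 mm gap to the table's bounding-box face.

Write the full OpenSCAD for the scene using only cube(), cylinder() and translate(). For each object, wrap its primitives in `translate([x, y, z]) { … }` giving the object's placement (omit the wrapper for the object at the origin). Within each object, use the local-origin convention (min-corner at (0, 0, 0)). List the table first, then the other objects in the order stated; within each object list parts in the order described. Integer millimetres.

translate([0, 0, 672]) cube([1021, 905, 39]);
translate([55, 55, 0]) cube([68, 68, 672]);
translate([898, 55, 0]) cube([68, 68, 672]);
translate([55, 782, 0]) cube([68, 68, 672]);
translate([898, 782, 0]) cube([68, 68, 672]);
translate([337, -331, 0]) {
  translate([0, 0, 365]) cube([347, 281, 32]);
  translate([16, 16, 0]) cylinder(h = 365, r = 16);
  translate([331, 16, 0]) cylinder(h = 365, r = 16);
  translate([16, 265, 0]) cylinder(h = 365, r = 16);
  translate([331, 265, 0]) cylinder(h = 365, r = 16);
}
translate([-397, 312, 0]) {
  translate([0, 0, 365]) cube([347, 281, 32]);
  translate([16, 16, 0]) cylinder(h = 365, r = 16);
  translate([331, 16, 0]) cylinder(h = 365, r = 16);
  translate([16, 265, 0]) cylinder(h = 365, r = 16);
  translate([331, 265, 0]) cylinder(h = 365, r = 16);
}
translate([1071, 312, 0]) {
  translate([0, 0, 365]) cube([347, 281, 32]);
  translate([16, 16, 0]) cylinder(h = 365, r = 16);
  translate([331, 16, 0]) cylinder(h = 365, r = 16);
  translate([16, 265, 0]) cylinder(h = 365, r = 16);
  translate([331, 265, 0]) cylinder(h = 365, r = 16);
}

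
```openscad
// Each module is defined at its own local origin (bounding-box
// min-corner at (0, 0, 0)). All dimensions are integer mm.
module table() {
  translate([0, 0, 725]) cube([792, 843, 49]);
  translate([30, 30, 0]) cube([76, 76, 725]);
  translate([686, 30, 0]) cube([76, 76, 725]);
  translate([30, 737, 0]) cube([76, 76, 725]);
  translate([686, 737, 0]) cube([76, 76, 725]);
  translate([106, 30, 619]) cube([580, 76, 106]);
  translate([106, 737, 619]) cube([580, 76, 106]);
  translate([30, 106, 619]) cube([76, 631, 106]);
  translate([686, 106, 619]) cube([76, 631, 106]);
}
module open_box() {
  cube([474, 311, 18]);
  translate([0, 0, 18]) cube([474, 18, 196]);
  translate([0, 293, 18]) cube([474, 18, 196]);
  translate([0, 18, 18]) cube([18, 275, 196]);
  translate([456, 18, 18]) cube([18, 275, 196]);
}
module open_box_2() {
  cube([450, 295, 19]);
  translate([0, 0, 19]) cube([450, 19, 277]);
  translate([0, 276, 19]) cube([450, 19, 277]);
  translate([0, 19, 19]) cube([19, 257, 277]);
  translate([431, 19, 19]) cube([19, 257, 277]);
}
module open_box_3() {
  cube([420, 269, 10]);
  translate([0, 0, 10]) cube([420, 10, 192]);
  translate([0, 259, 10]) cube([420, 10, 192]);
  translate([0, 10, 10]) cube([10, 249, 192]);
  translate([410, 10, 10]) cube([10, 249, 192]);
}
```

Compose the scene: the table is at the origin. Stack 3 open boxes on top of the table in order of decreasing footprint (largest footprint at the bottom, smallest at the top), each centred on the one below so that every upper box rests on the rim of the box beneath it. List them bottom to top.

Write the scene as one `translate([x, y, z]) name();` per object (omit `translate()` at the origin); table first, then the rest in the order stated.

table();
translate([159, 266, 774]) open_box();
translate([171, 274, 988]) open_box_2();
translate([186, 287, 1284]) open_box_3();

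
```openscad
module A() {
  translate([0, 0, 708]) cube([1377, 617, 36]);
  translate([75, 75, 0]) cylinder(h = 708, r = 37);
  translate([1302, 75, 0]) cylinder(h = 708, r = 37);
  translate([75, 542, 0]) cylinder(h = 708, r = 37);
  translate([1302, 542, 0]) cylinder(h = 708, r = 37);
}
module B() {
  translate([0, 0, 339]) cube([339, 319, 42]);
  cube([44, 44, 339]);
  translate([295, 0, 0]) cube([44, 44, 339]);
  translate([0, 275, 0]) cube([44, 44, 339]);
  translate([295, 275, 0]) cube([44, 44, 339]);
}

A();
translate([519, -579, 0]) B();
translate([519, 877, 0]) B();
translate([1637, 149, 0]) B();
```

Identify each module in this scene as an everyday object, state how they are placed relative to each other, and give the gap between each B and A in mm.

A is a table. B is a stool. Three stools sit around the table at the −y, +y, +x sides. The gap between each stool and the table is 260 mm.

Each stool's nearest face is 260 mm from the table's bounding box.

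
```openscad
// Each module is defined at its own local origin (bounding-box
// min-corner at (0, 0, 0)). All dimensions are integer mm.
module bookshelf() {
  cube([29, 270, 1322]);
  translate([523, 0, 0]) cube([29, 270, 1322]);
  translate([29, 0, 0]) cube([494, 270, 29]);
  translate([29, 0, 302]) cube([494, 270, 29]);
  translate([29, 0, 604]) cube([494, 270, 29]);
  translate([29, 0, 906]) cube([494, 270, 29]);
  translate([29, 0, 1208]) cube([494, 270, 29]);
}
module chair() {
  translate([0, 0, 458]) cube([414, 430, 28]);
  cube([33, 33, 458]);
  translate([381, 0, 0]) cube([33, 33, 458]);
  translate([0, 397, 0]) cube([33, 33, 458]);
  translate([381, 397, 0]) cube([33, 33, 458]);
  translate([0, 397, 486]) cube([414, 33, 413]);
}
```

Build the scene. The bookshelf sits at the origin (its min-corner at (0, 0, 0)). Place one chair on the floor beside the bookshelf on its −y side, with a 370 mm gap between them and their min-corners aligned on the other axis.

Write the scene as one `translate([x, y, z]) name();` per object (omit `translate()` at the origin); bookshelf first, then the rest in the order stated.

bookshelf();
translate([0, -800, 0]) chair();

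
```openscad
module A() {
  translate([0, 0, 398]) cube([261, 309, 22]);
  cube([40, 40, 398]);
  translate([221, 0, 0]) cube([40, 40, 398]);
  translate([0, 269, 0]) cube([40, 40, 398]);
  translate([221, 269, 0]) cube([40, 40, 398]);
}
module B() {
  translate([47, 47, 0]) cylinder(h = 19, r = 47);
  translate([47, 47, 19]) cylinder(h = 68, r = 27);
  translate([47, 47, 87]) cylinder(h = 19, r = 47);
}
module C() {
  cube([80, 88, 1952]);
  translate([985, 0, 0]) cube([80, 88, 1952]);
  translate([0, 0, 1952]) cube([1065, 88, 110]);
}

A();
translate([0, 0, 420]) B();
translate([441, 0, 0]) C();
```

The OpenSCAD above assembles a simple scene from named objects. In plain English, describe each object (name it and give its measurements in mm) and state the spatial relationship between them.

A is a four-legged stool. The seat is a 261×309×22 mm slab whose top surface is at z = 420 mm; four square legs, each 40×40 mm in cross-section, run from the floor (z = 0) to the underside of the seat, each flush with a corner of the seat.

B is a spool: two coaxial disc flanges of radius 47 mm and thickness 19 mm, joined by a core cylinder of radius 27 mm and height 68 mm. The lower flange rests on z = 0 and the three cylinders share a vertical axis.

C is a rectangular door frame: two vertical jambs of 80×88 mm section, 1952 mm tall, with a clear opening 905 mm wide between their inner faces. A header 110 mm tall and 88 mm deep lies on top of the jambs and spans the full outside width.

The spool is on top of the stool. The door frame is on the floor beside the stool on its +x side.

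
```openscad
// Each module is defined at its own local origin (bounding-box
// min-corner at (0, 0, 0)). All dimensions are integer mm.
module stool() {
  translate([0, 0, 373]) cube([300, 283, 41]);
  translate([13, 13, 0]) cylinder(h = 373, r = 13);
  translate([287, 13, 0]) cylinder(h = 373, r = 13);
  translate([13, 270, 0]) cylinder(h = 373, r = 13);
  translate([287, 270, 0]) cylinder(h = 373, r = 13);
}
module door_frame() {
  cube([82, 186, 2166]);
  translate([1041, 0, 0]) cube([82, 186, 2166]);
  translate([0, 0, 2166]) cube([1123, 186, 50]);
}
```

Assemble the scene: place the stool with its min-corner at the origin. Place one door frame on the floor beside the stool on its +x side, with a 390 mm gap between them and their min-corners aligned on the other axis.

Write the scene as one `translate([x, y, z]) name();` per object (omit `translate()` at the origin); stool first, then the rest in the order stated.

stool();
translate([690, 0, 0]) door_frame();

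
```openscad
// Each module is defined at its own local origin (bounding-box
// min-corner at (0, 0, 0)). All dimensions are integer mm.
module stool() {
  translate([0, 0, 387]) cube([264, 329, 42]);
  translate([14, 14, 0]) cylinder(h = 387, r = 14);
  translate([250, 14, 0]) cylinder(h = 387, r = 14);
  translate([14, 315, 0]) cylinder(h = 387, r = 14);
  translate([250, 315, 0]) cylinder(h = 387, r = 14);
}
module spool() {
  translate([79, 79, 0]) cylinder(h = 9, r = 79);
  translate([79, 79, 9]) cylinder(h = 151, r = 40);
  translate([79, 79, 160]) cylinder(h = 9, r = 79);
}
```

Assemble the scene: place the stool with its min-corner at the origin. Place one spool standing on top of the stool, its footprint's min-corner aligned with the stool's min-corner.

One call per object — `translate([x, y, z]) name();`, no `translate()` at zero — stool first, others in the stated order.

stool();
translate([0, 0, 429]) spool();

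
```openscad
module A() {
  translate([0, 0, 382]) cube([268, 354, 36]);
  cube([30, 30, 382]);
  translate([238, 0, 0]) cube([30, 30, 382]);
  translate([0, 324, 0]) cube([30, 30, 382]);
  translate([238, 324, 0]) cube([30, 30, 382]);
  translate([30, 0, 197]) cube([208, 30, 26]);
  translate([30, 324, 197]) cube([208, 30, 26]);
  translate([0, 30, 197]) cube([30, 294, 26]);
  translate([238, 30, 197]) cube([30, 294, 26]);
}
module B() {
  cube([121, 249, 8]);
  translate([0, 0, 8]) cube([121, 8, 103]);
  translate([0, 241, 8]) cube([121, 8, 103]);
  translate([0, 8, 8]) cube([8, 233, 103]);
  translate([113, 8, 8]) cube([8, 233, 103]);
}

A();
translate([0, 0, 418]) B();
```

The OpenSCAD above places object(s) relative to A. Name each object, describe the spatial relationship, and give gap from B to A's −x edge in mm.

The open box's min-x is at 0; the stool's min-x is 0; gap = 0 mm.

A is a stool. B is an open box. The open box is on top of the stool. The gap from the open box to the stool's −x edge is 0 mm.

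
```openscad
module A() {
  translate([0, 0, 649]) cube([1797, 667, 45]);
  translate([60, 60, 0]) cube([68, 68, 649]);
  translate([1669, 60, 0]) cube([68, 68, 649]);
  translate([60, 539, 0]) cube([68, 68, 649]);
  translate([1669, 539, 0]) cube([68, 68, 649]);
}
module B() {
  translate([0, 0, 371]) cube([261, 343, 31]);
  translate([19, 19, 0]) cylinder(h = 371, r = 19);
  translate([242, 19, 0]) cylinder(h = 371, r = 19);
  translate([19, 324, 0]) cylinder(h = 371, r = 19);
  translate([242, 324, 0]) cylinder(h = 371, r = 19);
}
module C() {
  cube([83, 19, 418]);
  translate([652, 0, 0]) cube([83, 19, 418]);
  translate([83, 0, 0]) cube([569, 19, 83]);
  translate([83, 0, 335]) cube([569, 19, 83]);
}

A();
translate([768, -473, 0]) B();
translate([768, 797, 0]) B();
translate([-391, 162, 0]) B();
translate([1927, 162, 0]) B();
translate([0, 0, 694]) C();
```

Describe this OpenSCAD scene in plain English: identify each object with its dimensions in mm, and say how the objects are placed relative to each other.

A is a rectangular dining table. The top is 1797×667×45 mm with its upper surface at z = 694 mm. It stands on four 68×68 mm square legs, each inset 60 mm from the nearest pair of top edges, running from the floor to the underside of the top.

B is a simple wooden stool: a rectangular seat 261 mm (x) by 343 mm (y), 31 mm thick, top face at z = 402 mm, on four round legs, each 38 mm in diameter. The legs rest on z = 0, each leg's axis is inset half a diameter from the nearest pair of seat edges (so the leg's bounding box is flush with the corner).

C is a picture frame with a 569×252 mm rectangular opening (x by z) and a uniform 83 mm border on every side. Frame depth is 19 mm along y. It is built from two vertical stiles running the full outside height and two horizontal rails spanning the gap between the stiles.

Four stools sit around the table at the −y, +y, −x, +x sides. The picture frame is on top of the table.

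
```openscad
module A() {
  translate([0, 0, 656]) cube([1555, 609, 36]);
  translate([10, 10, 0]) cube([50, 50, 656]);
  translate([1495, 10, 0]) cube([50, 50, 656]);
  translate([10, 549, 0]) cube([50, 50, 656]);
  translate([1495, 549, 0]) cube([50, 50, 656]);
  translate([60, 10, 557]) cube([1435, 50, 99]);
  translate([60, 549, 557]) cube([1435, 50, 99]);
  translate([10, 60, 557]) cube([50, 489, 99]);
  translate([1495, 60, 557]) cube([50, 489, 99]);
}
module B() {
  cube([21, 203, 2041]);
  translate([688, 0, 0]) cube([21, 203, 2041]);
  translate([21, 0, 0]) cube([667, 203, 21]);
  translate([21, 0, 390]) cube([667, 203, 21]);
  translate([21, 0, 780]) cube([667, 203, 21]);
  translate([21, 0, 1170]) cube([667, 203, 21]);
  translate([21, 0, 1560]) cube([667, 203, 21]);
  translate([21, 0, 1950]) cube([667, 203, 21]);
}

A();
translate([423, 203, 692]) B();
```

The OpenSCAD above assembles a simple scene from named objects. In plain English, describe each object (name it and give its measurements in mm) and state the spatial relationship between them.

A is a table with a 1555×609 mm rectangular top, 36 mm thick, top surface at z = 692 mm, supported by four 50×50 mm square legs, each inset 10 mm from the nearest pair of top edges, running from the floor. Four apron rails, 50 mm thick and 99 mm tall, run between adjacent legs with their top edges flush with the underside of the top and their outer faces flush with the legs' outer faces.

B is an open bookshelf. Two side panels, each 21 mm thick, 203 mm deep and 2041 mm tall, stand 709 mm apart (outside-to-outside). Between them sit 6 shelves, each 21 mm thick and 203 mm deep, spanning the full gap between the sides. The bottom shelf rests on the floor (its underside at z = 0) and the clear gap between one shelf's top and the next shelf's underside is 369 mm.

The bookshelf is on top of the table, centred.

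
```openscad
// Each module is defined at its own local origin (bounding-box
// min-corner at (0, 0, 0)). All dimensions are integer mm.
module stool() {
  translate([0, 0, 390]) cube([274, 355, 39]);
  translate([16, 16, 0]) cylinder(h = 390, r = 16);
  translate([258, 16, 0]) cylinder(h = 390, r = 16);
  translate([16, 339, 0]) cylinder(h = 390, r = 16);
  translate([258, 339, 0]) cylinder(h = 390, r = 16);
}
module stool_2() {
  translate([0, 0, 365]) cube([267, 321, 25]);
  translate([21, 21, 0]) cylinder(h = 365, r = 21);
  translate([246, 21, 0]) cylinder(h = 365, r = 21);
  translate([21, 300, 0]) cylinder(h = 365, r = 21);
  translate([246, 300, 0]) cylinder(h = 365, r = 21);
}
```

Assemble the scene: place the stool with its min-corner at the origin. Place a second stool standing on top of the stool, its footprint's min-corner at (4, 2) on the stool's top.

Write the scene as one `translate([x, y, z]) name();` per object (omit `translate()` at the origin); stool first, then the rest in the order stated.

stool();
translate([4, 2, 429]) stool_2();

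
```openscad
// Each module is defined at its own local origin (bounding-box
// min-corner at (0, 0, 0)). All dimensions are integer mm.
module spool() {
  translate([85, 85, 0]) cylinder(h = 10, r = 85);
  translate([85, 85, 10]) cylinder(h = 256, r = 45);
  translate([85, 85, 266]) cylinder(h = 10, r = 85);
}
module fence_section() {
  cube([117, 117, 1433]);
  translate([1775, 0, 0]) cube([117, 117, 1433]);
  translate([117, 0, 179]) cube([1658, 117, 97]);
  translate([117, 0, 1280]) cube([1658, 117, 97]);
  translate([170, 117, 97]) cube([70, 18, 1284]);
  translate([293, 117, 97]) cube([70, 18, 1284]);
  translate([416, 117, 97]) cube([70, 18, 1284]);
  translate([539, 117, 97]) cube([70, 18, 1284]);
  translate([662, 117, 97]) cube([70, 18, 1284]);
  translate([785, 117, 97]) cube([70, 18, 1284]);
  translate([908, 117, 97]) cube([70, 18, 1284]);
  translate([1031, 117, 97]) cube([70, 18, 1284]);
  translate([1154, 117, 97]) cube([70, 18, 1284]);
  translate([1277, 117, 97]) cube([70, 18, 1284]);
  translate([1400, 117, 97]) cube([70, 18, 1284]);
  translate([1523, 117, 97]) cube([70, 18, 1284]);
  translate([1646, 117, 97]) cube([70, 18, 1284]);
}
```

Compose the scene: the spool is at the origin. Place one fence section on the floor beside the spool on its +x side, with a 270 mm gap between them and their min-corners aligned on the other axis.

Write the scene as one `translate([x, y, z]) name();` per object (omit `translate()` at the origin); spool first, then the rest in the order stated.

spool();
translate([440, 0, 0]) fence_section();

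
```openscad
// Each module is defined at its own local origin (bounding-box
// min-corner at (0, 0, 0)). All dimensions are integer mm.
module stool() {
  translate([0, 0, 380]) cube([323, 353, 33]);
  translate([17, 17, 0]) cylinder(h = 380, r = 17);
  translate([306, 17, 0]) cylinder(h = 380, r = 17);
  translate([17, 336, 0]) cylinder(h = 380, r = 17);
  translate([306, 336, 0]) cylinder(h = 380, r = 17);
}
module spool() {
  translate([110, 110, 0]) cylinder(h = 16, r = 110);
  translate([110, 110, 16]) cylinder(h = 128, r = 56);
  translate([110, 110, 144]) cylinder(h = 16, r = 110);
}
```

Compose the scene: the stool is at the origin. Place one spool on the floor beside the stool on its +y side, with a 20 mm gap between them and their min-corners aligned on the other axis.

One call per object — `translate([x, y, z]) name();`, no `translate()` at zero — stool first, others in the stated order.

stool();
translate([0, 373, 0]) spool();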